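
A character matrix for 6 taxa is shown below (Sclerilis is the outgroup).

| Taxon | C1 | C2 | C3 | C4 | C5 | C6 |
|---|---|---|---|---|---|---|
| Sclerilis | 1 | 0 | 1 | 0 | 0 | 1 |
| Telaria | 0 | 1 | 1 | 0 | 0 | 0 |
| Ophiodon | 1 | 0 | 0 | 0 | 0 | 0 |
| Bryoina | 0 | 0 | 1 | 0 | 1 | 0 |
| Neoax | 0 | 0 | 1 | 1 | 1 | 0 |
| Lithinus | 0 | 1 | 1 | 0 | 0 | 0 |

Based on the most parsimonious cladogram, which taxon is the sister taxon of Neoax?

Character polarity is set by the outgroup: the derived state is whichever differs from the outgroup's state, so for C1, C3, C6 the derived state is '0', and for the remaining characters it is '1'.
C1: derived state '0' in Bryoina, Lithinus, Neoax, and Telaria only — synapomorphy for {Bryoina, Lithinus, Neoax, Telaria}.
C2 (derived state '1') is shared by Lithinus and Telaria — a synapomorphy uniting that clade.
C3: derived state '0' in Ophiodon only — an autapomorphy, so it tells us nothing about relationships among taxa.
C4 (derived state '1') is unique to Neoax (autapomorphy; uninformative for grouping).
C5: derived state '1' in Bryoina and Neoax only — synapomorphy for {Bryoina, Neoax}.
All ingroup taxa share the derived state '0' for C6; it defines the ingroup but does not resolve relationships within it.
Most parsimonious ingroup topology: (((Telaria,Lithinus),(Bryoina,Neoax)),Ophiodon).
Neoax and Bryoina form a cherry on this tree, so they are sister taxa.

Bryoina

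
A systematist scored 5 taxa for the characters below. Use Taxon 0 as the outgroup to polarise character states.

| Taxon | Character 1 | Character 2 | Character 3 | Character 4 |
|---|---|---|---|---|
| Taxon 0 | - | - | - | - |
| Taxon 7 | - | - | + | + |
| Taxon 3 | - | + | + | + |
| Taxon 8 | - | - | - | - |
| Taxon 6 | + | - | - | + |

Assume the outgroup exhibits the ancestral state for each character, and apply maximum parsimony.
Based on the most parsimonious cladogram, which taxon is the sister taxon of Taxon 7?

Taxon 3

The outgroup has state '-' for every character, so '+' is the derived state throughout.
Character 1: derived state '+' in Taxon 6 only — an autapomorphy, so it tells us nothing about relationships among taxa.
Character 2 (derived state '+') is unique to Taxon 3 (autapomorphy; uninformative for grouping).
Character 3 (derived state '+') is shared by Taxon 3 and Taxon 7 — a synapomorphy uniting that clade.
Character 4: derived state '+' in Taxon 3, Taxon 6, and Taxon 7 only — synapomorphy for {Taxon 3, Taxon 6, Taxon 7}.
Most parsimonious ingroup topology: (((Taxon 7,Taxon 3),Taxon 6),Taxon 8).
Taxon 7 and Taxon 3 form a cherry on this tree, so they are sister taxa.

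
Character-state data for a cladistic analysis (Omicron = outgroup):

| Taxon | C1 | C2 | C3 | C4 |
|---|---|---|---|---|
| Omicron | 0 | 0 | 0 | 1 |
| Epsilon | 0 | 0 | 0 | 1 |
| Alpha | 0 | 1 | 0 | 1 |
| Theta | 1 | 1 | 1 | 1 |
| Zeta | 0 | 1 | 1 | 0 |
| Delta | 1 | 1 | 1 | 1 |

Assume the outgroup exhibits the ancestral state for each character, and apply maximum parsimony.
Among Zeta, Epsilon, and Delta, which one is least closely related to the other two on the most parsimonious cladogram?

Epsilon

Character polarity is set by the outgroup: the derived state is whichever differs from the outgroup's state, so for C4 the derived state is '0', and for the remaining characters it is '1'.
Only Delta and Theta show the derived state '1' for C1, supporting them as a clade.
Only Alpha, Delta, Theta, and Zeta show the derived state '1' for C2, supporting them as a clade.
C3 (derived state '1') is shared by Delta, Theta, and Zeta — a synapomorphy uniting that clade.
C4: derived state '0' in Zeta only — an autapomorphy, so it tells us nothing about relationships among taxa.
Most parsimonious ingroup topology: (Epsilon,(Alpha,((Theta,Delta),Zeta))).
Delta and Zeta share a more recent common ancestor with each other than either does with Epsilon, so Epsilon is the least closely related of the three.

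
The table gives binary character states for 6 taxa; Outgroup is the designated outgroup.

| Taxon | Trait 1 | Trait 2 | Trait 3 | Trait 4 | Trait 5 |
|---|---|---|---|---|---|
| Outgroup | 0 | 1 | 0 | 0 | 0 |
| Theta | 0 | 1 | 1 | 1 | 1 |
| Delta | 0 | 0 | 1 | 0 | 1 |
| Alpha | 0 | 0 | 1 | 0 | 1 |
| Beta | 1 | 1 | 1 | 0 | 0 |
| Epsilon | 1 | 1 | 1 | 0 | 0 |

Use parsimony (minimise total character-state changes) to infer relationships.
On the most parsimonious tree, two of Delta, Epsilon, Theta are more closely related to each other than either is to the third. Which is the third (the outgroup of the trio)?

Character polarity is set by the outgroup: the derived state is whichever differs from the outgroup's state, so for Trait 2 the derived state is '0', and for the remaining characters it is '1'.
Trait 1 (derived state '1') is shared by Beta and Epsilon — a synapomorphy uniting that clade.
Only Alpha and Delta show the derived state '0' for Trait 2, supporting them as a clade.
Trait 3 (derived state '1') is shared by all ingroup taxa — unites the whole ingroup.
Trait 4: derived state '1' in Theta only — an autapomorphy, so it tells us nothing about relationships among taxa.
Trait 5: derived state '1' in Alpha, Delta, and Theta only — synapomorphy for {Alpha, Delta, Theta}.
Most parsimonious ingroup topology: ((Theta,(Delta,Alpha)),(Beta,Epsilon)).
Theta and Delta share a more recent common ancestor with each other than either does with Epsilon, so Epsilon is the least closely related of the three.

Epsilon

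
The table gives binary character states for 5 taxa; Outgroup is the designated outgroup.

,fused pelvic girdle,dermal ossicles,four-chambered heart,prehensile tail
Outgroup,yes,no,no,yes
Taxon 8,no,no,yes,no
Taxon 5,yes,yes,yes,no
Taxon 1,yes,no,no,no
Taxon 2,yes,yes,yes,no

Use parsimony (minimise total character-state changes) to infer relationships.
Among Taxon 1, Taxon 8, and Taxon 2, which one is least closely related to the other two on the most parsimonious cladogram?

Taxon 1

Character polarity is set by the outgroup: the derived state is whichever differs from the outgroup's state, so for fused pelvic girdle, prehensile tail the derived state is 'no', and for the remaining characters it is 'yes'.
fused pelvic girdle: derived state 'no' in Taxon 8 only — an autapomorphy, so it tells us nothing about relationships among taxa.
dermal ossicles (derived state 'yes') is shared by Taxon 2 and Taxon 5 — a synapomorphy uniting that clade.
Only Taxon 2, Taxon 5, and Taxon 8 show the derived state 'yes' for four-chambered heart, supporting them as a clade.
prehensile tail (derived state 'no') is shared by all ingroup taxa — unites the whole ingroup.
Most parsimonious ingroup topology: ((Taxon 8,(Taxon 5,Taxon 2)),Taxon 1).
Taxon 2 and Taxon 8 share a more recent common ancestor with each other than either does with Taxon 1, so Taxon 1 is the least closely related of the three.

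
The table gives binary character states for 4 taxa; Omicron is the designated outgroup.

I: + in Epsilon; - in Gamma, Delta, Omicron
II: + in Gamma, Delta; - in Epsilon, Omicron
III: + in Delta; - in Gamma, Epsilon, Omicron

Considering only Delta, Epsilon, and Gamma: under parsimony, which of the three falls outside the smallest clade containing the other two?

Epsilon

The outgroup has state '-' for every character, so '+' is the derived state throughout.
I (derived state '+') is unique to Epsilon (autapomorphy; uninformative for grouping).
II: derived state '+' in Delta and Gamma only — synapomorphy for {Delta, Gamma}.
III (derived state '+') is unique to Delta (autapomorphy; uninformative for grouping).
Most parsimonious ingroup topology: (Epsilon,(Delta,Gamma)).
Delta and Gamma share a more recent common ancestor with each other than either does with Epsilon, so Epsilon is the least closely related of the three.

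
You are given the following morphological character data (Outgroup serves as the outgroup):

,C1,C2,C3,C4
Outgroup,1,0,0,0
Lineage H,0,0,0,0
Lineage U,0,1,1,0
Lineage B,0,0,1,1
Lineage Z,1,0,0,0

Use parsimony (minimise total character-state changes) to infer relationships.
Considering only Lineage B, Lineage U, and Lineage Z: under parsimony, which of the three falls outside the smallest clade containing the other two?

Character polarity is set by the outgroup: the derived state is whichever differs from the outgroup's state, so for C1 the derived state is '0', and for the remaining characters it is '1'.
Only Lineage B, Lineage H, and Lineage U show the derived state '0' for C1, supporting them as a clade.
C2 (derived state '1') is unique to Lineage U (autapomorphy; uninformative for grouping).
C3 (derived state '1') is shared by Lineage B and Lineage U — a synapomorphy uniting that clade.
C4: derived state '1' in Lineage B only — an autapomorphy, so it tells us nothing about relationships among taxa.
Most parsimonious ingroup topology: ((Lineage H,(Lineage U,Lineage B)),Lineage Z).
Lineage U and Lineage B share a more recent common ancestor with each other than either does with Lineage Z, so Lineage Z is the least closely related of the three.

Lineage Z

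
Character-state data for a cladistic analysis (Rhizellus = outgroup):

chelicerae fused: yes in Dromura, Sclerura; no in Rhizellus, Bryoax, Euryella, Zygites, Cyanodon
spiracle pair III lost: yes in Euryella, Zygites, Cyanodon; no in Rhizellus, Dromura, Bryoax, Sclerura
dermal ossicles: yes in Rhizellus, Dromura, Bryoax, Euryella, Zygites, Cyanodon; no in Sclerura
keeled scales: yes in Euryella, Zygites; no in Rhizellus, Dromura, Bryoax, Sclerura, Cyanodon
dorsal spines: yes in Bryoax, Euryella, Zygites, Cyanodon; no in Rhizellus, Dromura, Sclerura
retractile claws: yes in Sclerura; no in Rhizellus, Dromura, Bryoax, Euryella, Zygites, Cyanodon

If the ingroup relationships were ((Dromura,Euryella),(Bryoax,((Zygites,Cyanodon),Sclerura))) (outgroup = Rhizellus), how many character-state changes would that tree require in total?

11

Map each character onto ((Dromura,Euryella),(Bryoax,((Zygites,Cyanodon),Sclerura))) (rooted by Rhizellus) and count the minimum state changes it requires (Fitch parsimony):
chelicerae fused: 2; spiracle pair III lost: 2; dermal ossicles: 1; keeled scales: 2; dorsal spines: 3; retractile claws: 1.
Total tree length = 11.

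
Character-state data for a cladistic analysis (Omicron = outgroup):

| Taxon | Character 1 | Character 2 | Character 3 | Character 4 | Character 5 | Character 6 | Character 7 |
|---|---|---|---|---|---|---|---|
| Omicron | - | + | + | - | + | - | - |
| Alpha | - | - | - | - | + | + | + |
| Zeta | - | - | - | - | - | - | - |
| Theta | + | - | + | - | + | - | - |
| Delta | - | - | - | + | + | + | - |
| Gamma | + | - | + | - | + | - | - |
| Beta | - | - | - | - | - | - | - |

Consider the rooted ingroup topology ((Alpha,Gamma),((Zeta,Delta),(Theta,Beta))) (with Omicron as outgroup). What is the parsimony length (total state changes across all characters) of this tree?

Map each character onto ((Alpha,Gamma),((Zeta,Delta),(Theta,Beta))) (rooted by Omicron) and count the minimum state changes it requires (Fitch parsimony):
Character 1: 2; Character 2: 1; Character 3: 3; Character 4: 1; Character 5: 2; Character 6: 2; Character 7: 1.
Total tree length = 12.

12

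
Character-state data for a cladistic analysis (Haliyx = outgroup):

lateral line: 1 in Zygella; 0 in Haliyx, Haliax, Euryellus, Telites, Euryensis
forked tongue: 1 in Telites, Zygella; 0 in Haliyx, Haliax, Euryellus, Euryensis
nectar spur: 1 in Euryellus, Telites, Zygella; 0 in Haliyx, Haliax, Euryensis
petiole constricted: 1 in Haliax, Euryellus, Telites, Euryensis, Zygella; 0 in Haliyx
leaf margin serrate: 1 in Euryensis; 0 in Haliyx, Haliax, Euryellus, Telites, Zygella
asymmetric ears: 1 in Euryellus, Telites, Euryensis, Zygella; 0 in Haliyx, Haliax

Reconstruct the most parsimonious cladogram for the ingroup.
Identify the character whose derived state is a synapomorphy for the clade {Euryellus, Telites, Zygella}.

nectar spur

The outgroup has state '0' for every character, so '1' is the derived state throughout.
lateral line: derived state '1' in Zygella only — an autapomorphy, so it tells us nothing about relationships among taxa.
forked tongue: derived state '1' in Telites and Zygella only — synapomorphy for {Telites, Zygella}.
nectar spur: derived state '1' in Euryellus, Telites, and Zygella only — synapomorphy for {Euryellus, Telites, Zygella}.
All ingroup taxa share the derived state '1' for petiole constricted; it defines the ingroup but does not resolve relationships within it.
leaf margin serrate (derived state '1') is unique to Euryensis (autapomorphy; uninformative for grouping).
asymmetric ears: derived state '1' in Euryellus, Euryensis, Telites, and Zygella only — synapomorphy for {Euryellus, Euryensis, Telites, Zygella}.
Most parsimonious ingroup topology: (Haliax,((Euryellus,(Telites,Zygella)),Euryensis)).
The clade {Euryellus, Telites, Zygella} is supported by nectar spur: its derived state '1' occurs in exactly those taxa and in no other taxon (including the outgroup).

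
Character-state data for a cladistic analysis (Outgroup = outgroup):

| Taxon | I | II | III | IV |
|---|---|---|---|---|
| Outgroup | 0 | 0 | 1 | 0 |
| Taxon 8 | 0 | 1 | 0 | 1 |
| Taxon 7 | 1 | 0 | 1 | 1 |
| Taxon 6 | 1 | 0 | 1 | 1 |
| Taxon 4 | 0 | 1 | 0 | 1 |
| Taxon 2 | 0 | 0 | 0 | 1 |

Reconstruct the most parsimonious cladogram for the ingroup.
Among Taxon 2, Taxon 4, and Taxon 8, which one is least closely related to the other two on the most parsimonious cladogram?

Character polarity is set by the outgroup: the derived state is whichever differs from the outgroup's state, so for III the derived state is '0', and for the remaining characters it is '1'.
Only Taxon 6 and Taxon 7 show the derived state '1' for I, supporting them as a clade.
Only Taxon 4 and Taxon 8 show the derived state '1' for II, supporting them as a clade.
III: derived state '0' in Taxon 2, Taxon 4, and Taxon 8 only — synapomorphy for {Taxon 2, Taxon 4, Taxon 8}.
All ingroup taxa share the derived state '1' for IV; it defines the ingroup but does not resolve relationships within it.
Most parsimonious ingroup topology: (((Taxon 8,Taxon 4),Taxon 2),(Taxon 7,Taxon 6)).
Taxon 4 and Taxon 8 share a more recent common ancestor with each other than either does with Taxon 2, so Taxon 2 is the least closely related of the three.

Taxon 2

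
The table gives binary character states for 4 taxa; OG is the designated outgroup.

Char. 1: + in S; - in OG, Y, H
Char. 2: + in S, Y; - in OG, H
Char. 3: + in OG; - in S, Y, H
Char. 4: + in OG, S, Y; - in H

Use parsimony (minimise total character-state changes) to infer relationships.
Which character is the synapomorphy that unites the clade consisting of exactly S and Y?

Char. 2

Character polarity is set by the outgroup: the derived state is whichever differs from the outgroup's state, so for Char. 3, Char. 4 the derived state is '-', and for the remaining characters it is '+'.
Char. 1: derived state '+' in S only — an autapomorphy, so it tells us nothing about relationships among taxa.
Char. 2 (derived state '+') is shared by S and Y — a synapomorphy uniting that clade.
All ingroup taxa share the derived state '-' for Char. 3; it defines the ingroup but does not resolve relationships within it.
Char. 4: derived state '-' in H only — an autapomorphy, so it tells us nothing about relationships among taxa.
Most parsimonious ingroup topology: ((S,Y),H).
The clade {S, Y} is supported by Char. 2: its derived state '+' occurs in exactly those taxa and in no other taxon (including the outgroup).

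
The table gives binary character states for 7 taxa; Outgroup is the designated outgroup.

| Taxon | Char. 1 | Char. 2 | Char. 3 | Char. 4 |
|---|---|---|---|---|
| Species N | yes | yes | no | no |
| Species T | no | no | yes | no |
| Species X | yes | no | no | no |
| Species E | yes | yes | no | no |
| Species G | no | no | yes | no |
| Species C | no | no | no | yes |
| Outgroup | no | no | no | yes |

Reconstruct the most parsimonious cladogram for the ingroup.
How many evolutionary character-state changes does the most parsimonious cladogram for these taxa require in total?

Character polarity is set by the outgroup: the derived state is whichever differs from the outgroup's state, so for Char. 4 the derived state is 'no', and for the remaining characters it is 'yes'.
Only Species E, Species N, and Species X show the derived state 'yes' for Char. 1, supporting them as a clade.
Char. 2 (derived state 'yes') is shared by Species E and Species N — a synapomorphy uniting that clade.
Char. 3: derived state 'yes' in Species G and Species T only — synapomorphy for {Species G, Species T}.
Char. 4: derived state 'no' in Species E, Species G, Species N, Species T, and Species X only — synapomorphy for {Species E, Species G, Species N, Species T, Species X}.
Most parsimonious ingroup topology: ((((Species N,Species E),Species X),(Species T,Species G)),Species C).
Changes per character on this tree: Char. 1: 1; Char. 2: 1; Char. 3: 1; Char. 4: 1.
Total = 4.

4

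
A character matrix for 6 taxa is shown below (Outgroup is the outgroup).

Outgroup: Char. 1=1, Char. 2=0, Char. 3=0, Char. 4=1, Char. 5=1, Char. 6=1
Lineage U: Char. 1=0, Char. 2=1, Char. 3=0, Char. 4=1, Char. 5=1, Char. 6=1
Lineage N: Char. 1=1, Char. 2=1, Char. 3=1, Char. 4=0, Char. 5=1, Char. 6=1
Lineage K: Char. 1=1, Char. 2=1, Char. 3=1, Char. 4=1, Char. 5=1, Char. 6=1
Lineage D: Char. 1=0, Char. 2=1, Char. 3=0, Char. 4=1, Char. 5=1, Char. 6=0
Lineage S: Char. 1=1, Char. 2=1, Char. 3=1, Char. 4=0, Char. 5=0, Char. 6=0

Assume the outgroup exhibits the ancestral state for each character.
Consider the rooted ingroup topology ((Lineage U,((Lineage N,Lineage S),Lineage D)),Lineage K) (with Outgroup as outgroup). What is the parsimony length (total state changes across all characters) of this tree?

9

Map each character onto ((Lineage U,((Lineage N,Lineage S),Lineage D)),Lineage K) (rooted by Outgroup) and count the minimum state changes it requires (Fitch parsimony):
Char. 1: 2; Char. 2: 1; Char. 3: 2; Char. 4: 1; Char. 5: 1; Char. 6: 2.
Total tree length = 9.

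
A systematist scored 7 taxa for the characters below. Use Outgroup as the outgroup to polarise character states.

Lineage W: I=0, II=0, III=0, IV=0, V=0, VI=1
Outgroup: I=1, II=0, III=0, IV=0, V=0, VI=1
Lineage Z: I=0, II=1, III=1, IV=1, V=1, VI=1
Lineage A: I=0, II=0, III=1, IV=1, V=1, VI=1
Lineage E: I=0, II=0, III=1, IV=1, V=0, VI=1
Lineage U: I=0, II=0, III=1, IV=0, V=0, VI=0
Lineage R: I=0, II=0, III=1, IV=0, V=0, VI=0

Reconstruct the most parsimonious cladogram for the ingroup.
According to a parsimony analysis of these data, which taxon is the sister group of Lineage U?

Character polarity is set by the outgroup: the derived state is whichever differs from the outgroup's state, so for I, VI the derived state is '0', and for the remaining characters it is '1'.
I (derived state '0') is shared by all ingroup taxa — unites the whole ingroup.
II: derived state '1' in Lineage Z only — an autapomorphy, so it tells us nothing about relationships among taxa.
Only Lineage A, Lineage E, Lineage R, Lineage U, and Lineage Z show the derived state '1' for III, supporting them as a clade.
Only Lineage A, Lineage E, and Lineage Z show the derived state '1' for IV, supporting them as a clade.
Only Lineage A and Lineage Z show the derived state '1' for V, supporting them as a clade.
Only Lineage R and Lineage U show the derived state '0' for VI, supporting them as a clade.
Most parsimonious ingroup topology: (Lineage W,((Lineage R,Lineage U),((Lineage A,Lineage Z),Lineage E))).
Lineage U and Lineage R form a cherry on this tree, so they are sister taxa.

Lineage R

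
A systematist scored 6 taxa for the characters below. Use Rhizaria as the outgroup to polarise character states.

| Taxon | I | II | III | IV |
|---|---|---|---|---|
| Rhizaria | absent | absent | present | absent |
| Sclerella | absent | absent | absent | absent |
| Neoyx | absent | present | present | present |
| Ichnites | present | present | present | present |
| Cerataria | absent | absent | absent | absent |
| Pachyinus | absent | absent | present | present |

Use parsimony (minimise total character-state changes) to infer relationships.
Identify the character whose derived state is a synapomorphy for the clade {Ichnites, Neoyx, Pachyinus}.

Character polarity is set by the outgroup: the derived state is whichever differs from the outgroup's state, so for III the derived state is 'absent', and for the remaining characters it is 'present'.
I (derived state 'present') is unique to Ichnites (autapomorphy; uninformative for grouping).
II (derived state 'present') is shared by Ichnites and Neoyx — a synapomorphy uniting that clade.
III: derived state 'absent' in Cerataria and Sclerella only — synapomorphy for {Cerataria, Sclerella}.
IV: derived state 'present' in Ichnites, Neoyx, and Pachyinus only — synapomorphy for {Ichnites, Neoyx, Pachyinus}.
Most parsimonious ingroup topology: ((Sclerella,Cerataria),((Neoyx,Ichnites),Pachyinus)).
The clade {Ichnites, Neoyx, Pachyinus} is supported by IV: its derived state 'present' occurs in exactly those taxa and in no other taxon (including the outgroup).

IV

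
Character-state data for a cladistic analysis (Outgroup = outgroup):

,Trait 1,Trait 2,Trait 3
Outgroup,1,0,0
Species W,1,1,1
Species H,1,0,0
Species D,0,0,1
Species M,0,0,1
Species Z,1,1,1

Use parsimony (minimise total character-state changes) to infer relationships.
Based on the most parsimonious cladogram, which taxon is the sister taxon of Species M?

Species D

Character polarity is set by the outgroup: the derived state is whichever differs from the outgroup's state, so for Trait 1 the derived state is '0', and for the remaining characters it is '1'.
Trait 1 (derived state '0') is shared by Species D and Species M — a synapomorphy uniting that clade.
Only Species W and Species Z show the derived state '1' for Trait 2, supporting them as a clade.
Trait 3 (derived state '1') is shared by Species D, Species M, Species W, and Species Z — a synapomorphy uniting that clade.
Most parsimonious ingroup topology: (((Species W,Species Z),(Species D,Species M)),Species H).
Species M and Species D form a cherry on this tree, so they are sister taxa.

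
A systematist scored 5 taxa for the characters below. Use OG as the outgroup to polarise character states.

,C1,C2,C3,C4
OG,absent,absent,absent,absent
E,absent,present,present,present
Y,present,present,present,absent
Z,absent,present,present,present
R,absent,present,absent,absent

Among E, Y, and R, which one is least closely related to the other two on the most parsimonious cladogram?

The outgroup has state 'absent' for every character, so 'present' is the derived state throughout.
C1 (derived state 'present') is unique to Y (autapomorphy; uninformative for grouping).
All ingroup taxa share the derived state 'present' for C2; it defines the ingroup but does not resolve relationships within it.
C3 (derived state 'present') is shared by E, Y, and Z — a synapomorphy uniting that clade.
C4 (derived state 'present') is shared by E and Z — a synapomorphy uniting that clade.
Most parsimonious ingroup topology: (((E,Z),Y),R).
Y and E share a more recent common ancestor with each other than either does with R, so R is the least closely related of the three.

R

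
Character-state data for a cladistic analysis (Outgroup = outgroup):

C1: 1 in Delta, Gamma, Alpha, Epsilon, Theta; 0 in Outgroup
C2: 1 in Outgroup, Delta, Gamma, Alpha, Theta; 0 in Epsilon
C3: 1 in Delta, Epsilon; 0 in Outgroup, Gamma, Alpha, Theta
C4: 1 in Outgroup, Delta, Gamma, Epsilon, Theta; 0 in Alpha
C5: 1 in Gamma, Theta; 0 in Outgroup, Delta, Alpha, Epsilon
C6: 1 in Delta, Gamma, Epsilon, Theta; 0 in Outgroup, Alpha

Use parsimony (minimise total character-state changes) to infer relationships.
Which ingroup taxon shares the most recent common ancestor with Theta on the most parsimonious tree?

Gamma

Character polarity is set by the outgroup: the derived state is whichever differs from the outgroup's state, so for C2, C4 the derived state is '0', and for the remaining characters it is '1'.
All ingroup taxa share the derived state '1' for C1; it defines the ingroup but does not resolve relationships within it.
C2 (derived state '0') is unique to Epsilon (autapomorphy; uninformative for grouping).
C3: derived state '1' in Delta and Epsilon only — synapomorphy for {Delta, Epsilon}.
C4 (derived state '0') is unique to Alpha (autapomorphy; uninformative for grouping).
C5: derived state '1' in Gamma and Theta only — synapomorphy for {Gamma, Theta}.
Only Delta, Epsilon, Gamma, and Theta show the derived state '1' for C6, supporting them as a clade.
Most parsimonious ingroup topology: (((Delta,Epsilon),(Gamma,Theta)),Alpha).
Theta and Gamma form a cherry on this tree, so they are sister taxa.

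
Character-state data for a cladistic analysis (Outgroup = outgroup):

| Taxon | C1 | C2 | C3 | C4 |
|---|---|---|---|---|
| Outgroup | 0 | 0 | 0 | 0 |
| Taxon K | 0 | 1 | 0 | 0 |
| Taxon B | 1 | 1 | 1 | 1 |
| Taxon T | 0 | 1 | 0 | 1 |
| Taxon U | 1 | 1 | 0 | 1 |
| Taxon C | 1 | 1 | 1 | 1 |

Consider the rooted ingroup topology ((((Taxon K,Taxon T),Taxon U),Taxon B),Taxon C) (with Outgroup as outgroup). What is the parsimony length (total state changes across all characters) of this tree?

7

Map each character onto ((((Taxon K,Taxon T),Taxon U),Taxon B),Taxon C) (rooted by Outgroup) and count the minimum state changes it requires (Fitch parsimony):
C1: 2; C2: 1; C3: 2; C4: 2.
Total tree length = 7.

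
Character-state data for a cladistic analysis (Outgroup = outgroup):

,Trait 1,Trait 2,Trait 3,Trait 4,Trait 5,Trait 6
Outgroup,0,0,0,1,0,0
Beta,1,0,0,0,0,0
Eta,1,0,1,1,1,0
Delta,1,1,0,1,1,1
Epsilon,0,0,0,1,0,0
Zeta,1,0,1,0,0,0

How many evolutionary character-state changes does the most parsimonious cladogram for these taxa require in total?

Character polarity is set by the outgroup: the derived state is whichever differs from the outgroup's state, so for Trait 4 the derived state is '0', and for the remaining characters it is '1'.
Trait 1: derived state '1' in Beta, Delta, Eta, and Zeta only — synapomorphy for {Beta, Delta, Eta, Zeta}.
Trait 2: derived state '1' in Delta only — an autapomorphy, so it tells us nothing about relationships among taxa.
Trait 3 groups Eta and Zeta, which is incompatible with the clades supported by the remaining characters; treating it as convergent (homoplasy) costs fewer steps than any alternative tree.
Only Beta and Zeta show the derived state '0' for Trait 4, supporting them as a clade.
Only Delta and Eta show the derived state '1' for Trait 5, supporting them as a clade.
Trait 6 (derived state '1') is unique to Delta (autapomorphy; uninformative for grouping).
Most parsimonious ingroup topology: (((Beta,Zeta),(Eta,Delta)),Epsilon).
Changes per character on this tree: Trait 1: 1; Trait 2: 1; Trait 3: 2; Trait 4: 1; Trait 5: 1; Trait 6: 1.
Total = 7.

7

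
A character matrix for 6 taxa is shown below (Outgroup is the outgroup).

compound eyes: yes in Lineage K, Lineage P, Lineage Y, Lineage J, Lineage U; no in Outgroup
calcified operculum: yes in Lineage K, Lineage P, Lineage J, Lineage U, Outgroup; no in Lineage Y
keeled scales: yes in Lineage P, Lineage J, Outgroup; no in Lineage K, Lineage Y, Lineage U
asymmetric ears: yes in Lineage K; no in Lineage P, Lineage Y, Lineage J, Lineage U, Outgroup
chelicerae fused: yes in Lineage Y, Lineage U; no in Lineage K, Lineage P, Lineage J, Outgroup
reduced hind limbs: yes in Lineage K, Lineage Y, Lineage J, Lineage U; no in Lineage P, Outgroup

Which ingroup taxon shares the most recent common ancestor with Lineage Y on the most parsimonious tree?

Lineage U

Character polarity is set by the outgroup: the derived state is whichever differs from the outgroup's state, so for calcified operculum, keeled scales the derived state is 'no', and for the remaining characters it is 'yes'.
All ingroup taxa share the derived state 'yes' for compound eyes; it defines the ingroup but does not resolve relationships within it.
calcified operculum: derived state 'no' in Lineage Y only — an autapomorphy, so it tells us nothing about relationships among taxa.
Only Lineage K, Lineage U, and Lineage Y show the derived state 'no' for keeled scales, supporting them as a clade.
asymmetric ears (derived state 'yes') is unique to Lineage K (autapomorphy; uninformative for grouping).
chelicerae fused (derived state 'yes') is shared by Lineage U and Lineage Y — a synapomorphy uniting that clade.
reduced hind limbs: derived state 'yes' in Lineage J, Lineage K, Lineage U, and Lineage Y only — synapomorphy for {Lineage J, Lineage K, Lineage U, Lineage Y}.
Most parsimonious ingroup topology: (Lineage P,((Lineage K,(Lineage U,Lineage Y)),Lineage J)).
Lineage Y and Lineage U form a cherry on this tree, so they are sister taxa.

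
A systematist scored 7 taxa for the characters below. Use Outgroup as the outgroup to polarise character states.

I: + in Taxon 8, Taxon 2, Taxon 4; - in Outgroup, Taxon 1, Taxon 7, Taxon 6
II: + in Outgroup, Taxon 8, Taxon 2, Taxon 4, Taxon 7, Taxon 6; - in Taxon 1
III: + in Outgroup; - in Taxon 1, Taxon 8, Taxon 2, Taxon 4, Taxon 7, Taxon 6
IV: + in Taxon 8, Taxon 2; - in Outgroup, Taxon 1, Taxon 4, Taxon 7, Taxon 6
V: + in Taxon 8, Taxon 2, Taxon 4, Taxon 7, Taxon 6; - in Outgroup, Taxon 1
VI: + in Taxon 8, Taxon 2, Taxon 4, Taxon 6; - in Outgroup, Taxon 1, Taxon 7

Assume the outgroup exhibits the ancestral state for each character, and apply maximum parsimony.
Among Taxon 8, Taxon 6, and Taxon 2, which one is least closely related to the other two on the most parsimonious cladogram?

Character polarity is set by the outgroup: the derived state is whichever differs from the outgroup's state, so for II, III the derived state is '-', and for the remaining characters it is '+'.
Only Taxon 2, Taxon 4, and Taxon 8 show the derived state '+' for I, supporting them as a clade.
II (derived state '-') is unique to Taxon 1 (autapomorphy; uninformative for grouping).
All ingroup taxa share the derived state '-' for III; it defines the ingroup but does not resolve relationships within it.
Only Taxon 2 and Taxon 8 show the derived state '+' for IV, supporting them as a clade.
V (derived state '+') is shared by Taxon 2, Taxon 4, Taxon 6, Taxon 7, and Taxon 8 — a synapomorphy uniting that clade.
Only Taxon 2, Taxon 4, Taxon 6, and Taxon 8 show the derived state '+' for VI, supporting them as a clade.
Most parsimonious ingroup topology: (Taxon 1,((((Taxon 8,Taxon 2),Taxon 4),Taxon 6),Taxon 7)).
Taxon 2 and Taxon 8 share a more recent common ancestor with each other than either does with Taxon 6, so Taxon 6 is the least closely related of the three.

Taxon 6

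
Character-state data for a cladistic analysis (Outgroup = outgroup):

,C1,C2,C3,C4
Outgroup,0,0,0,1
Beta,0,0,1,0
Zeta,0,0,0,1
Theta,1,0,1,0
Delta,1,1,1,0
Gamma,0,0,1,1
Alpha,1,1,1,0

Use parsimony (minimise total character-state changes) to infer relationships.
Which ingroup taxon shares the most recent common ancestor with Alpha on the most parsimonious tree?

Delta

Character polarity is set by the outgroup: the derived state is whichever differs from the outgroup's state, so for C4 the derived state is '0', and for the remaining characters it is '1'.
Only Alpha, Delta, and Theta show the derived state '1' for C1, supporting them as a clade.
C2 (derived state '1') is shared by Alpha and Delta — a synapomorphy uniting that clade.
C3: derived state '1' in Alpha, Beta, Delta, Gamma, and Theta only — synapomorphy for {Alpha, Beta, Delta, Gamma, Theta}.
Only Alpha, Beta, Delta, and Theta show the derived state '0' for C4, supporting them as a clade.
Most parsimonious ingroup topology: (((Beta,(Theta,(Delta,Alpha))),Gamma),Zeta).
Alpha and Delta form a cherry on this tree, so they are sister taxa.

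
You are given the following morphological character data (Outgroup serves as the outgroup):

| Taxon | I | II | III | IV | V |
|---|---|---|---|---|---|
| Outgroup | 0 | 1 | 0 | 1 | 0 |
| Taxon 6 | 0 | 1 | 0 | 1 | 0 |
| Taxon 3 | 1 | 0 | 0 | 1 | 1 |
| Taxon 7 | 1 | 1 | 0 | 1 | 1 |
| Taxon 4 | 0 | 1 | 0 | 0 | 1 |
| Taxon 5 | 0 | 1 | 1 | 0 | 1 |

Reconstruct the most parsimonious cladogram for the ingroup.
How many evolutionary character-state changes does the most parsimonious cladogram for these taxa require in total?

Character polarity is set by the outgroup: the derived state is whichever differs from the outgroup's state, so for II, IV the derived state is '0', and for the remaining characters it is '1'.
Only Taxon 3 and Taxon 7 show the derived state '1' for I, supporting them as a clade.
II (derived state '0') is unique to Taxon 3 (autapomorphy; uninformative for grouping).
III: derived state '1' in Taxon 5 only — an autapomorphy, so it tells us nothing about relationships among taxa.
Only Taxon 4 and Taxon 5 show the derived state '0' for IV, supporting them as a clade.
V (derived state '1') is shared by Taxon 3, Taxon 4, Taxon 5, and Taxon 7 — a synapomorphy uniting that clade.
Most parsimonious ingroup topology: (Taxon 6,((Taxon 3,Taxon 7),(Taxon 4,Taxon 5))).
Changes per character on this tree: I: 1; II: 1; III: 1; IV: 1; V: 1.
Total = 5.

5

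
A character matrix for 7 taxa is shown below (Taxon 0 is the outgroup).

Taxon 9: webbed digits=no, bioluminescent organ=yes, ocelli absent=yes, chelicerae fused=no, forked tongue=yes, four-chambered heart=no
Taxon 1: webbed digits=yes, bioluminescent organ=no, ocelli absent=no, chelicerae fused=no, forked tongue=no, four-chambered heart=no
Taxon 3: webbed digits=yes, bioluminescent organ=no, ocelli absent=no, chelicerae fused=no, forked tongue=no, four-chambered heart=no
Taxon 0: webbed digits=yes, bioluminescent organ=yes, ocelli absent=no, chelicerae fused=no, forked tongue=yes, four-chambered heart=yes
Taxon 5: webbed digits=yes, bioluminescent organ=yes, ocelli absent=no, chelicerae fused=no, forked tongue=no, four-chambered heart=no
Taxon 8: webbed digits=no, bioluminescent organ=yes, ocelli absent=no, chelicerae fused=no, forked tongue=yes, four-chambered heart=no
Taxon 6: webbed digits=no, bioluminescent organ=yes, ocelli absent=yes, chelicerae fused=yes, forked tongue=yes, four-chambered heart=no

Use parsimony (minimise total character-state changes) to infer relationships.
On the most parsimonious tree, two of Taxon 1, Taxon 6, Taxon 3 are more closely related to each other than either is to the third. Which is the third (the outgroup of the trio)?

Taxon 6

Character polarity is set by the outgroup: the derived state is whichever differs from the outgroup's state, so for webbed digits, bioluminescent organ, forked tongue, four-chambered heart the derived state is 'no', and for the remaining characters it is 'yes'.
webbed digits (derived state 'no') is shared by Taxon 6, Taxon 8, and Taxon 9 — a synapomorphy uniting that clade.
bioluminescent organ: derived state 'no' in Taxon 1 and Taxon 3 only — synapomorphy for {Taxon 1, Taxon 3}.
Only Taxon 6 and Taxon 9 show the derived state 'yes' for ocelli absent, supporting them as a clade.
chelicerae fused (derived state 'yes') is unique to Taxon 6 (autapomorphy; uninformative for grouping).
forked tongue (derived state 'no') is shared by Taxon 1, Taxon 3, and Taxon 5 — a synapomorphy uniting that clade.
All ingroup taxa share the derived state 'no' for four-chambered heart; it defines the ingroup but does not resolve relationships within it.
Most parsimonious ingroup topology: (((Taxon 1,Taxon 3),Taxon 5),(Taxon 8,(Taxon 9,Taxon 6))).
Taxon 1 and Taxon 3 share a more recent common ancestor with each other than either does with Taxon 6, so Taxon 6 is the least closely related of the three.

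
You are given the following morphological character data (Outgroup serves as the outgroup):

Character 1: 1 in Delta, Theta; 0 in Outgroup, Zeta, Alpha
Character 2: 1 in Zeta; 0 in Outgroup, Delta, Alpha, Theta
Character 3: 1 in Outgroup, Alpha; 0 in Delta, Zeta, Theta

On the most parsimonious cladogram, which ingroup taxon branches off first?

Alpha

Character polarity is set by the outgroup: the derived state is whichever differs from the outgroup's state, so for Character 3 the derived state is '0', and for the remaining characters it is '1'.
Character 1 (derived state '1') is shared by Delta and Theta — a synapomorphy uniting that clade.
Character 2 (derived state '1') is unique to Zeta (autapomorphy; uninformative for grouping).
Character 3: derived state '0' in Delta, Theta, and Zeta only — synapomorphy for {Delta, Theta, Zeta}.
Most parsimonious ingroup topology: (((Delta,Theta),Zeta),Alpha).
Alpha is sister to the clade containing all other ingroup taxa, so it is the earliest-diverging (most basal) ingroup lineage.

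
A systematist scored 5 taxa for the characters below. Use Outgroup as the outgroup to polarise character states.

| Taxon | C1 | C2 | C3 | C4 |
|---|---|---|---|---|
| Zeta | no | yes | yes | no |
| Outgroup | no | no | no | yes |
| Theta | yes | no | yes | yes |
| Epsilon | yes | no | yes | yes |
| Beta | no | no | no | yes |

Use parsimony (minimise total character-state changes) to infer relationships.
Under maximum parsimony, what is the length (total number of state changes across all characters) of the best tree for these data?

Character polarity is set by the outgroup: the derived state is whichever differs from the outgroup's state, so for C4 the derived state is 'no', and for the remaining characters it is 'yes'.
C1: derived state 'yes' in Epsilon and Theta only — synapomorphy for {Epsilon, Theta}.
C2 (derived state 'yes') is unique to Zeta (autapomorphy; uninformative for grouping).
Only Epsilon, Theta, and Zeta show the derived state 'yes' for C3, supporting them as a clade.
C4: derived state 'no' in Zeta only — an autapomorphy, so it tells us nothing about relationships among taxa.
Most parsimonious ingroup topology: (((Epsilon,Theta),Zeta),Beta).
Changes per character on this tree: C1: 1; C2: 1; C3: 1; C4: 1.
Total = 4.

4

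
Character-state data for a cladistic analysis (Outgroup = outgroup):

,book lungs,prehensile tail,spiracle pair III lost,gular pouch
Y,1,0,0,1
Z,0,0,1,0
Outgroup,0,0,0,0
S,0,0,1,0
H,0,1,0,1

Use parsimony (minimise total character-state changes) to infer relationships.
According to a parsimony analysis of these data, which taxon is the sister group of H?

Y

The outgroup has state '0' for every character, so '1' is the derived state throughout.
book lungs: derived state '1' in Y only — an autapomorphy, so it tells us nothing about relationships among taxa.
prehensile tail (derived state '1') is unique to H (autapomorphy; uninformative for grouping).
spiracle pair III lost (derived state '1') is shared by S and Z — a synapomorphy uniting that clade.
gular pouch: derived state '1' in H and Y only — synapomorphy for {H, Y}.
Most parsimonious ingroup topology: ((Z,S),(H,Y)).
H and Y form a cherry on this tree, so they are sister taxa.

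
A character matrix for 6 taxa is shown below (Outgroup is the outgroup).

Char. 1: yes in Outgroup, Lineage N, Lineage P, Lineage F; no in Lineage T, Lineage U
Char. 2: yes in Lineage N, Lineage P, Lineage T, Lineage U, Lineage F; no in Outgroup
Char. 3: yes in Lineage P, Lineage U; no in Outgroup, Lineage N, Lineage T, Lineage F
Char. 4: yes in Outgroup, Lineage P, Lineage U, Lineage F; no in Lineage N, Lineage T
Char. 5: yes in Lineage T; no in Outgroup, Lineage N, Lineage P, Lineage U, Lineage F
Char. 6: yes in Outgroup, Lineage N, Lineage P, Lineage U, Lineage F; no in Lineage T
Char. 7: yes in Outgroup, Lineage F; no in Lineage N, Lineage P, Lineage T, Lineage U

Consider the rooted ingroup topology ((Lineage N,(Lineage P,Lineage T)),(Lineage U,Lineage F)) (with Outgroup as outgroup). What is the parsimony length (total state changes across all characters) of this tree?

11

Map each character onto ((Lineage N,(Lineage P,Lineage T)),(Lineage U,Lineage F)) (rooted by Outgroup) and count the minimum state changes it requires (Fitch parsimony):
Char. 1: 2; Char. 2: 1; Char. 3: 2; Char. 4: 2; Char. 5: 1; Char. 6: 1; Char. 7: 2.
Total tree length = 11.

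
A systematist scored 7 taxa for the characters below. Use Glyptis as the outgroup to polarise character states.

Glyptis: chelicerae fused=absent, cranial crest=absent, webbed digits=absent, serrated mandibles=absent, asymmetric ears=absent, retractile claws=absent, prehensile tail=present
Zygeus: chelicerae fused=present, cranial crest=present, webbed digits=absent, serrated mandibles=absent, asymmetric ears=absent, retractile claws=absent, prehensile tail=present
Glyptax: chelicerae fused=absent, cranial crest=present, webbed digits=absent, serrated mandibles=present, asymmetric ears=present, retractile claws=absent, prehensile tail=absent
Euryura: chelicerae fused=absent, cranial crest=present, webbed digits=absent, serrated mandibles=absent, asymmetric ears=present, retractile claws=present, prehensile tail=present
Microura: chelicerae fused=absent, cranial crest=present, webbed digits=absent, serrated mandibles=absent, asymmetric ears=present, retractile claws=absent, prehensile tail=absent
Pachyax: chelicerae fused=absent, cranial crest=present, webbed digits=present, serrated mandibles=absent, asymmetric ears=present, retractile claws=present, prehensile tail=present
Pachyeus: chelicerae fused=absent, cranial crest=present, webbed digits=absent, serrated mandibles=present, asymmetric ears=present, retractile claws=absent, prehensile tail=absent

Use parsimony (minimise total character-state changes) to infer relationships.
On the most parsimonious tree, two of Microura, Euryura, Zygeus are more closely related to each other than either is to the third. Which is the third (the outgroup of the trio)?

Character polarity is set by the outgroup: the derived state is whichever differs from the outgroup's state, so for prehensile tail the derived state is 'absent', and for the remaining characters it is 'present'.
chelicerae fused (derived state 'present') is unique to Zygeus (autapomorphy; uninformative for grouping).
All ingroup taxa share the derived state 'present' for cranial crest; it defines the ingroup but does not resolve relationships within it.
webbed digits (derived state 'present') is unique to Pachyax (autapomorphy; uninformative for grouping).
Only Glyptax and Pachyeus show the derived state 'present' for serrated mandibles, supporting them as a clade.
asymmetric ears (derived state 'present') is shared by Euryura, Glyptax, Microura, Pachyax, and Pachyeus — a synapomorphy uniting that clade.
retractile claws: derived state 'present' in Euryura and Pachyax only — synapomorphy for {Euryura, Pachyax}.
prehensile tail (derived state 'absent') is shared by Glyptax, Microura, and Pachyeus — a synapomorphy uniting that clade.
Most parsimonious ingroup topology: ((((Pachyeus,Glyptax),Microura),(Pachyax,Euryura)),Zygeus).
Euryura and Microura share a more recent common ancestor with each other than either does with Zygeus, so Zygeus is the least closely related of the three.

Zygeus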